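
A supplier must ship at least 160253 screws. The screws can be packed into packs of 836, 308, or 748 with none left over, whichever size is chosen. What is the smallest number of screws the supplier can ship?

The number of screws must be a common multiple of 836, 308, and 748, so a multiple of their LCM.
836 = 2^2 × 11 × 19
308 = 2^2 × 7 × 11
748 = 2^2 × 11 × 17
LCM(836, 308, 748) = 2^2 × 7 × 11 × 17 × 19 = 99484.
Smallest multiple of 99484 that is ≥ 160253: ⌈160253/99484⌉ × 99484 = 2 × 99484 = 198968.

198968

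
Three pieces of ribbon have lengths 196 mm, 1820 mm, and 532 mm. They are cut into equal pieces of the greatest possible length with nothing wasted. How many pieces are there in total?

91

Piece length = gcd(196, 1820, 532).
196 = 2^2 × 7^2
1820 = 2^2 × 5 × 7 × 13
532 = 2^2 × 7 × 19
gcd(196, 1820, 532) = 2^2 × 7 = 28.
Total pieces = 196/28 + 1820/28 + 532/28 = 7 + 65 + 19 = 91.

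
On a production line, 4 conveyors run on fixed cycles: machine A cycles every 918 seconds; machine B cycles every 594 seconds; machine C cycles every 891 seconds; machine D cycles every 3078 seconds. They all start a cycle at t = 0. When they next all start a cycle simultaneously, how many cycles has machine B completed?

The first common completion time is the LCM of the periods.
918 = 2 × 3^3 × 17
594 = 2 × 3^3 × 11
891 = 3^4 × 11
3078 = 2 × 3^4 × 19
LCM(918, 594, 891, 3078) = 2 × 3^4 × 11 × 17 × 19 = 575586.
Cycles for period 594: 575586 / 594 = 969.

969 cycles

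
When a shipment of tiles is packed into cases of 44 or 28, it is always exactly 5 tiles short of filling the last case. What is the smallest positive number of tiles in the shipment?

303

Being 5 short of a full case of size k means N ≡ −5 (mod k), i.e. N + 5 is a multiple of each size.
44 = 2^2 × 11
28 = 2^2 × 7
LCM(44, 28) = 2^2 × 7 × 11 = 308.
Smallest positive N is 308 − 5 = 303.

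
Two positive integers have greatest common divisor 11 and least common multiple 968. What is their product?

For any two positive integers, gcd × lcm = product = 11 × 968 = 10648.

10648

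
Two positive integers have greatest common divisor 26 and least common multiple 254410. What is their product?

For any two positive integers, gcd × lcm = product = 26 × 254410 = 6614660.

6614660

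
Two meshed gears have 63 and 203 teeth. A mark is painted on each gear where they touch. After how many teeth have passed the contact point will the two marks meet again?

1827 teeth

We need the least common multiple of the intervals.
63 = 3^2 × 7
203 = 7 × 29
LCM(63, 203) = 3^2 × 7 × 29 = 1827.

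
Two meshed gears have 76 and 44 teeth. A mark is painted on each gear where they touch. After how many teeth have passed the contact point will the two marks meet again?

836 teeth

They coincide at every common multiple of the periods; the first is the LCM.
76 = 2^2 × 19
44 = 2^2 × 11
LCM(76, 44) = 2^2 × 11 × 19 = 836.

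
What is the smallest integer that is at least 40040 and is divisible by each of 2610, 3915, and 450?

The integer must be a common multiple of 2610, 3915, and 450, so a multiple of their LCM.
2610 = 2 × 3^2 × 5 × 29
3915 = 3^3 × 5 × 29
450 = 2 × 3^2 × 5^2
LCM(2610, 3915, 450) = 2 × 3^3 × 5^2 × 29 = 39150.
Smallest multiple of 39150 that is ≥ 40040: ⌈40040/39150⌉ × 39150 = 2 × 39150 = 78300.

78300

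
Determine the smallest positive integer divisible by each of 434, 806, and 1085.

434 = 2 × 7 × 31
806 = 2 × 13 × 31
1085 = 5 × 7 × 31
LCM(434, 806, 1085) = 2 × 5 × 7 × 13 × 31 = 28210.

28210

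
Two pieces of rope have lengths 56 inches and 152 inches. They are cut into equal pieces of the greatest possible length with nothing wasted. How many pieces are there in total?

26

Piece length = gcd(56, 152).
56 = 2^3 × 7
152 = 2^3 × 19
gcd(56, 152) = 2^3 = 8.
Total pieces = 56/8 + 152/8 = 7 + 19 = 26.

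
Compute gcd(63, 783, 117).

9

63 = 3^2 × 7
783 = 3^3 × 29
117 = 3^2 × 13
gcd(63, 783, 117) = 3^2 = 9.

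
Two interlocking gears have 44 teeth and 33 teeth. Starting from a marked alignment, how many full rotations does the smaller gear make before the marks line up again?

All finish a whole number of cycles simultaneously at t = LCM of the periods.
44 = 2^2 × 11
33 = 3 × 11
LCM(44, 33) = 2^2 × 3 × 11 = 132.
Rotations for period 33: 132 / 33 = 4.

4 rotations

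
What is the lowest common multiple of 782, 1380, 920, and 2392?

609960

782 = 2 × 17 × 23
1380 = 2^2 × 3 × 5 × 23
920 = 2^3 × 5 × 23
2392 = 2^3 × 13 × 23
LCM(782, 1380, 920, 2392) = 2^3 × 3 × 5 × 13 × 17 × 23 = 609960.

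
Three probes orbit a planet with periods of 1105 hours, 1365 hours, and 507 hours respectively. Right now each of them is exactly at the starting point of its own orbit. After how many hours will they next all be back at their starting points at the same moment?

We need the least common multiple of the intervals.
1105 = 5 × 13 × 17
1365 = 3 × 5 × 7 × 13
507 = 3 × 13^2
LCM(1105, 1365, 507) = 3 × 5 × 7 × 13^2 × 17 = 301665.

301665 hours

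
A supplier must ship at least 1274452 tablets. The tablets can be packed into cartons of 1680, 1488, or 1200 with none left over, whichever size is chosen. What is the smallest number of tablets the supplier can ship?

1302000

The number of tablets must be a common multiple of 1680, 1488, and 1200, so a multiple of their LCM.
1680 = 2^4 × 3 × 5 × 7
1488 = 2^4 × 3 × 31
1200 = 2^4 × 3 × 5^2
LCM(1680, 1488, 1200) = 2^4 × 3 × 5^2 × 7 × 31 = 260400.
Smallest multiple of 260400 that is ≥ 1274452: ⌈1274452/260400⌉ × 260400 = 5 × 260400 = 1302000.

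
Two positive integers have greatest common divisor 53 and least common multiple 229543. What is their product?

12165779

For any two positive integers, gcd × lcm = product = 53 × 229543 = 12165779.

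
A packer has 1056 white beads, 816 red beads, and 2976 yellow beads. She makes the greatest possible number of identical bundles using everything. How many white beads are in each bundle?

22

Number of bundles = gcd(1056, 816, 2976).
1056 = 2^5 × 3 × 11
816 = 2^4 × 3 × 17
2976 = 2^5 × 3 × 31
gcd(1056, 816, 2976) = 2^4 × 3 = 48.
white beads per bundle = 1056 / 48 = 22.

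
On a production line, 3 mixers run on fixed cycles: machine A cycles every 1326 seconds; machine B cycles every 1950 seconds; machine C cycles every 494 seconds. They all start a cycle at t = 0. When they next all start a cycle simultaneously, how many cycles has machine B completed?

323 cycles

The first common completion time is the LCM of the periods.
1326 = 2 × 3 × 13 × 17
1950 = 2 × 3 × 5^2 × 13
494 = 2 × 13 × 19
LCM(1326, 1950, 494) = 2 × 3 × 5^2 × 13 × 17 × 19 = 629850.
Cycles for period 1950: 629850 / 1950 = 323.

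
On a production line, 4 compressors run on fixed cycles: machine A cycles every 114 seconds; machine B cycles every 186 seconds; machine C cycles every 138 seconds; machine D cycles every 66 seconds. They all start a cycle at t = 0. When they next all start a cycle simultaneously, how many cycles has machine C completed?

6479 cycles

They are all back at their starting positions together after one LCM of the periods.
114 = 2 × 3 × 19
186 = 2 × 3 × 31
138 = 2 × 3 × 23
66 = 2 × 3 × 11
LCM(114, 186, 138, 66) = 2 × 3 × 11 × 19 × 23 × 31 = 894102.
Cycles for period 138: 894102 / 138 = 6479.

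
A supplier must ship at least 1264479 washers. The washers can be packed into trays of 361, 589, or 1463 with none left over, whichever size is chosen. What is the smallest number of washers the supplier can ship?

1723414

The number of washers must be a common multiple of 361, 589, and 1463, so a multiple of their LCM.
361 = 19^2
589 = 19 × 31
1463 = 7 × 11 × 19
LCM(361, 589, 1463) = 7 × 11 × 19^2 × 31 = 861707.
Smallest multiple of 861707 that is ≥ 1264479: ⌈1264479/861707⌉ × 861707 = 2 × 861707 = 1723414.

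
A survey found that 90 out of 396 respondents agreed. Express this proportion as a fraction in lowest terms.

5/22

90 = 2 × 3^2 × 5
396 = 2^2 × 3^2 × 11
gcd(90, 396) = 2 × 3^2 = 18.
Divide numerator and denominator by 18: 90/396 = 5/22.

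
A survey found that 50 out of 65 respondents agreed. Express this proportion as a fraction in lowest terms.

10/13

50 = 2 × 5^2
65 = 5 × 13
gcd(50, 65) = 5.
Divide numerator and denominator by 5: 50/65 = 10/13.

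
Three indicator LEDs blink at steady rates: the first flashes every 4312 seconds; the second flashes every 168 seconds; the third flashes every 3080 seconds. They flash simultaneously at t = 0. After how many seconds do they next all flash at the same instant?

64680 seconds

We need the least common multiple of the intervals.
4312 = 2^3 × 7^2 × 11
168 = 2^3 × 3 × 7
3080 = 2^3 × 5 × 7 × 11
LCM(4312, 168, 3080) = 2^3 × 3 × 5 × 7^2 × 11 = 64680.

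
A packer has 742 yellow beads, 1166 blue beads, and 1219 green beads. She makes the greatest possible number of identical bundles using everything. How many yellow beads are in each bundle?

Number of bundles = gcd(742, 1166, 1219).
742 = 2 × 7 × 53
1166 = 2 × 11 × 53
1219 = 23 × 53
gcd(742, 1166, 1219) = 53.
yellow beads per bundle = 742 / 53 = 14.

14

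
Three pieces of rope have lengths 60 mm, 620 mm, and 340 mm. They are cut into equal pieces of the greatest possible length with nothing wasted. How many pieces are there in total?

51

Piece length = gcd(60, 620, 340).
60 = 2^2 × 3 × 5
620 = 2^2 × 5 × 31
340 = 2^2 × 5 × 17
gcd(60, 620, 340) = 2^2 × 5 = 20.
Total pieces = 60/20 + 620/20 + 340/20 = 3 + 31 + 17 = 51.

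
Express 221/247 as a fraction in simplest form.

17/19

221 = 13 × 17
247 = 13 × 19
gcd(221, 247) = 13.
Divide numerator and denominator by 13: 221/247 = 17/19.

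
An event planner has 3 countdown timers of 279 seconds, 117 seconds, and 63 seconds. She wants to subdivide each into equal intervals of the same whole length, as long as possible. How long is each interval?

The interval must divide each timer length; the longest such is the gcd.
279 = 3^2 × 31
117 = 3^2 × 13
63 = 3^2 × 7
gcd(279, 117, 63) = 3^2 = 9.

9 seconds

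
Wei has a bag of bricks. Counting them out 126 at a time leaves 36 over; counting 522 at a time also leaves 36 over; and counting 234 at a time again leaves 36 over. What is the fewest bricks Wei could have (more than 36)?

47538

N − 36 must be a common multiple of 126, 522, and 234.
126 = 2 × 3^2 × 7
522 = 2 × 3^2 × 29
234 = 2 × 3^2 × 13
LCM(126, 522, 234) = 2 × 3^2 × 7 × 13 × 29 = 47502.
Smallest N > 36 is LCM + 36 = 47502 + 36 = 47538.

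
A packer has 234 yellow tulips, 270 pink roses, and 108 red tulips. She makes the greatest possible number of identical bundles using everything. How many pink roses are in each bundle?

15

Number of bundles = gcd(234, 270, 108).
234 = 2 × 3^2 × 13
270 = 2 × 3^3 × 5
108 = 2^2 × 3^3
gcd(234, 270, 108) = 2 × 3^2 = 18.
pink roses per bundle = 270 / 18 = 15.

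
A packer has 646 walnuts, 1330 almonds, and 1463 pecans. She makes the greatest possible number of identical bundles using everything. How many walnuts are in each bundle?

Number of bundles = gcd(646, 1330, 1463).
646 = 2 × 17 × 19
1330 = 2 × 5 × 7 × 19
1463 = 7 × 11 × 19
gcd(646, 1330, 1463) = 19.
walnuts per bundle = 646 / 19 = 34.

34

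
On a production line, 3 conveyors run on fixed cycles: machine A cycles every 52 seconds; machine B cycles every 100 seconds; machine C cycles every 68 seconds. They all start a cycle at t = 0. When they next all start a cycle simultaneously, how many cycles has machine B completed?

The first common completion time is the LCM of the periods.
52 = 2^2 × 13
100 = 2^2 × 5^2
68 = 2^2 × 17
LCM(52, 100, 68) = 2^2 × 5^2 × 13 × 17 = 22100.
Cycles for period 100: 22100 / 100 = 221.

221 cycles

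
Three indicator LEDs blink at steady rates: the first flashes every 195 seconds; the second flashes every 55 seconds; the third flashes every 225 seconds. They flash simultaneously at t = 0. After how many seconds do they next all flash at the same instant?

The first simultaneous occurrence is after LCM of the individual periods.
195 = 3 × 5 × 13
55 = 5 × 11
225 = 3^2 × 5^2
LCM(195, 55, 225) = 3^2 × 5^2 × 11 × 13 = 32175.

32175 seconds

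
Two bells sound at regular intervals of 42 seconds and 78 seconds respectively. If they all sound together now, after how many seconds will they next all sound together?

They coincide at every common multiple of the periods; the first is the LCM.
42 = 2 × 3 × 7
78 = 2 × 3 × 13
LCM(42, 78) = 2 × 3 × 7 × 13 = 546.

546 seconds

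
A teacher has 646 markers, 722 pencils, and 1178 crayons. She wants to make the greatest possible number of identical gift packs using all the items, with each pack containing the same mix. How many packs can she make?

38 packs

The pack count must divide each quantity, so the greatest is gcd(646, 722, 1178).
646 = 2 × 17 × 19
722 = 2 × 19^2
1178 = 2 × 19 × 31
gcd(646, 722, 1178) = 2 × 19 = 38.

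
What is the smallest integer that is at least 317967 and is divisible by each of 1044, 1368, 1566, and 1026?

The integer must be a common multiple of 1044, 1368, 1566, and 1026, so a multiple of their LCM.
1044 = 2^2 × 3^2 × 29
1368 = 2^3 × 3^2 × 19
1566 = 2 × 3^3 × 29
1026 = 2 × 3^3 × 19
LCM(1044, 1368, 1566, 1026) = 2^3 × 3^3 × 19 × 29 = 119016.
Smallest multiple of 119016 that is ≥ 317967: ⌈317967/119016⌉ × 119016 = 3 × 119016 = 357048.

357048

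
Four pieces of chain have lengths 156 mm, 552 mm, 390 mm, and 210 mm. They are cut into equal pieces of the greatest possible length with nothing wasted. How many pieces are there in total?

Piece length = gcd(156, 552, 390, 210).
156 = 2^2 × 3 × 13
552 = 2^3 × 3 × 23
390 = 2 × 3 × 5 × 13
210 = 2 × 3 × 5 × 7
gcd(156, 552, 390, 210) = 2 × 3 = 6.
Total pieces = 156/6 + 552/6 + 390/6 + 210/6 = 26 + 92 + 65 + 35 = 218.

218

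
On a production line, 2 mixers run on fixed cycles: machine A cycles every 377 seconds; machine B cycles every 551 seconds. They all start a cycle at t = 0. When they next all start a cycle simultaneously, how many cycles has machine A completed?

19 cycles

They are all back at their starting positions together after one LCM of the periods.
377 = 13 × 29
551 = 19 × 29
LCM(377, 551) = 13 × 19 × 29 = 7163.
Cycles for period 377: 7163 / 377 = 19.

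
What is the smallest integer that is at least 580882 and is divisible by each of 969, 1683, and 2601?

The integer must be a common multiple of 969, 1683, and 2601, so a multiple of their LCM.
969 = 3 × 17 × 19
1683 = 3^2 × 11 × 17
2601 = 3^2 × 17^2
LCM(969, 1683, 2601) = 3^2 × 11 × 17^2 × 19 = 543609.
Smallest multiple of 543609 that is ≥ 580882: ⌈580882/543609⌉ × 543609 = 2 × 543609 = 1087218.

1087218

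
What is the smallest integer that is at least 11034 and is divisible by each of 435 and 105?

The integer must be a common multiple of 435 and 105, so a multiple of their LCM.
435 = 3 × 5 × 29
105 = 3 × 5 × 7
LCM(435, 105) = 3 × 5 × 7 × 29 = 3045.
Smallest multiple of 3045 that is ≥ 11034: ⌈11034/3045⌉ × 3045 = 4 × 3045 = 12180.

12180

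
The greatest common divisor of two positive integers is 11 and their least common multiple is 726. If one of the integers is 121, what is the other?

66

For two integers, gcd × lcm = product, so the other is (11 × 726) / 121 = 7986 / 121 = 66.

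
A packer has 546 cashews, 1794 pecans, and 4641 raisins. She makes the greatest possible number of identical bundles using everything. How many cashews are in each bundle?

14

Number of bundles = gcd(546, 1794, 4641).
546 = 2 × 3 × 7 × 13
1794 = 2 × 3 × 13 × 23
4641 = 3 × 7 × 13 × 17
gcd(546, 1794, 4641) = 3 × 13 = 39.
cashews per bundle = 546 / 39 = 14.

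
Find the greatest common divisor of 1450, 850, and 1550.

1450 = 2 × 5^2 × 29
850 = 2 × 5^2 × 17
1550 = 2 × 5^2 × 31
gcd(1450, 850, 1550) = 2 × 5^2 = 50.

50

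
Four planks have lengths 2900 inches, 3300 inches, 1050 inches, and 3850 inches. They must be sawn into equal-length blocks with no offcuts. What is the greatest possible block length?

This is the greatest common divisor of 2900, 3300, 1050, and 3850.
2900 = 2^2 × 5^2 × 29
3300 = 2^2 × 3 × 5^2 × 11
1050 = 2 × 3 × 5^2 × 7
3850 = 2 × 5^2 × 7 × 11
gcd(2900, 3300, 1050, 3850) = 2 × 5^2 = 50.

50 inches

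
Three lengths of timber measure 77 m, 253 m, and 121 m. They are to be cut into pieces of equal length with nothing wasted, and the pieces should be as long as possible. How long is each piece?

11 m

The greatest length dividing all of 77, 253, and 121 is their gcd.
77 = 7 × 11
253 = 11 × 23
121 = 11^2
gcd(77, 253, 121) = 11.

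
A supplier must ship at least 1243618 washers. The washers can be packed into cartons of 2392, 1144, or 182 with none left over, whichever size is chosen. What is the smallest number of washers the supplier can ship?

The number of washers must be a common multiple of 2392, 1144, and 182, so a multiple of their LCM.
2392 = 2^3 × 13 × 23
1144 = 2^3 × 11 × 13
182 = 2 × 7 × 13
LCM(2392, 1144, 182) = 2^3 × 7 × 11 × 13 × 23 = 184184.
Smallest multiple of 184184 that is ≥ 1243618: ⌈1243618/184184⌉ × 184184 = 7 × 184184 = 1289288.

1289288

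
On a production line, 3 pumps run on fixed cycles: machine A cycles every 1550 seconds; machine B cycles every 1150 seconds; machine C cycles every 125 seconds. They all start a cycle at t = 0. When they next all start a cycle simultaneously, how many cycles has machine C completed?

They are all back at their starting positions together after one LCM of the periods.
1550 = 2 × 5^2 × 31
1150 = 2 × 5^2 × 23
125 = 5^3
LCM(1550, 1150, 125) = 2 × 5^3 × 23 × 31 = 178250.
Cycles for period 125: 178250 / 125 = 1426.

1426 cycles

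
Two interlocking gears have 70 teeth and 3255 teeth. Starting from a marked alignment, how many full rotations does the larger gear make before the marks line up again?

2 rotations

They are all back at their starting positions together after one LCM of the periods.
70 = 2 × 5 × 7
3255 = 3 × 5 × 7 × 31
LCM(70, 3255) = 2 × 3 × 5 × 7 × 31 = 6510.
Rotations for period 3255: 6510 / 3255 = 2.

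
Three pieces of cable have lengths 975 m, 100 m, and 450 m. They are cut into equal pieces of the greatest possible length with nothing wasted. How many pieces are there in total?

61

Piece length = gcd(975, 100, 450).
975 = 3 × 5^2 × 13
100 = 2^2 × 5^2
450 = 2 × 3^2 × 5^2
gcd(975, 100, 450) = 5^2 = 25.
Total pieces = 975/25 + 100/25 + 450/25 = 39 + 4 + 18 = 61.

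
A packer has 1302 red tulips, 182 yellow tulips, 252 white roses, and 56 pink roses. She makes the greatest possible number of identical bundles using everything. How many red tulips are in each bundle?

Number of bundles = gcd(1302, 182, 252, 56).
1302 = 2 × 3 × 7 × 31
182 = 2 × 7 × 13
252 = 2^2 × 3^2 × 7
56 = 2^3 × 7
gcd(1302, 182, 252, 56) = 2 × 7 = 14.
red tulips per bundle = 1302 / 14 = 93.

93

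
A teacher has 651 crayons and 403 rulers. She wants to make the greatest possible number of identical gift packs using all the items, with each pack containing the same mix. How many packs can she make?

The pack count must divide each quantity, so the greatest is gcd(651, 403).
651 = 3 × 7 × 31
403 = 13 × 31
gcd(651, 403) = 31.

31 packs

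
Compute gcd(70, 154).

70 = 2 × 5 × 7
154 = 2 × 7 × 11
gcd(70, 154) = 2 × 7 = 14.

14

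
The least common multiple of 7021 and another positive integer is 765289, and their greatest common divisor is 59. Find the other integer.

6431

gcd × lcm = product of the two integers, so the other integer is (59 × 765289) / 7021 = 6431.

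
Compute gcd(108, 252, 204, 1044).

108 = 2^2 × 3^3
252 = 2^2 × 3^2 × 7
204 = 2^2 × 3 × 17
1044 = 2^2 × 3^2 × 29
gcd(108, 252, 204, 1044) = 2^2 × 3 = 12.

12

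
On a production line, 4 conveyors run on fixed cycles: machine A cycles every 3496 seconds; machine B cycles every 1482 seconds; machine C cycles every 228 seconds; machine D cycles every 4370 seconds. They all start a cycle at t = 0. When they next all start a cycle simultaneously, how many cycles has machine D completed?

All finish a whole number of cycles simultaneously at t = LCM of the periods.
3496 = 2^3 × 19 × 23
1482 = 2 × 3 × 13 × 19
228 = 2^2 × 3 × 19
4370 = 2 × 5 × 19 × 23
LCM(3496, 1482, 228, 4370) = 2^3 × 3 × 5 × 13 × 19 × 23 = 681720.
Cycles for period 4370: 681720 / 4370 = 156.

156 cycles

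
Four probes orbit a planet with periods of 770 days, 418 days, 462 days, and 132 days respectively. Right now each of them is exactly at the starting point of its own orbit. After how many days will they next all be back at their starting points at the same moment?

87780 days

They coincide at every common multiple of the periods; the first is the LCM.
770 = 2 × 5 × 7 × 11
418 = 2 × 11 × 19
462 = 2 × 3 × 7 × 11
132 = 2^2 × 3 × 11
LCM(770, 418, 462, 132) = 2^2 × 3 × 5 × 7 × 11 × 19 = 87780.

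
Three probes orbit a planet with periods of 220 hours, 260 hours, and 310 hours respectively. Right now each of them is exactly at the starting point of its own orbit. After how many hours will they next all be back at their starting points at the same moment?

They coincide at every common multiple of the periods; the first is the LCM.
220 = 2^2 × 5 × 11
260 = 2^2 × 5 × 13
310 = 2 × 5 × 31
LCM(220, 260, 310) = 2^2 × 5 × 11 × 13 × 31 = 88660.

88660 hours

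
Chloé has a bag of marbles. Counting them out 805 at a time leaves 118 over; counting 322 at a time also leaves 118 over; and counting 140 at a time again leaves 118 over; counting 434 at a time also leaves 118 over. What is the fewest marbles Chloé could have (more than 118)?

N − 118 must be a common multiple of 805, 322, 140, and 434.
805 = 5 × 7 × 23
322 = 2 × 7 × 23
140 = 2^2 × 5 × 7
434 = 2 × 7 × 31
LCM(805, 322, 140, 434) = 2^2 × 5 × 7 × 23 × 31 = 99820.
Smallest N > 118 is LCM + 118 = 99820 + 118 = 99938.

99938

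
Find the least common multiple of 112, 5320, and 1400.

112 = 2^4 × 7
5320 = 2^3 × 5 × 7 × 19
1400 = 2^3 × 5^2 × 7
LCM(112, 5320, 1400) = 2^4 × 5^2 × 7 × 19 = 53200.

53200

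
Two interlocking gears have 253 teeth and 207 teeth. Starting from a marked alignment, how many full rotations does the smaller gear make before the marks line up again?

11 rotations

They are all back at their starting positions together after one LCM of the periods.
253 = 11 × 23
207 = 3^2 × 23
LCM(253, 207) = 3^2 × 11 × 23 = 2277.
Rotations for period 207: 2277 / 207 = 11.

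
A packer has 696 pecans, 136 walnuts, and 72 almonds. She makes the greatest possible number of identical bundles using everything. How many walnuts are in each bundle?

17

Number of bundles = gcd(696, 136, 72).
696 = 2^3 × 3 × 29
136 = 2^3 × 17
72 = 2^3 × 3^2
gcd(696, 136, 72) = 2^3 = 8.
walnuts per bundle = 136 / 8 = 17.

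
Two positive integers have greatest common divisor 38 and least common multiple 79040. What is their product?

For any two positive integers, gcd × lcm = product = 38 × 79040 = 3003520.

3003520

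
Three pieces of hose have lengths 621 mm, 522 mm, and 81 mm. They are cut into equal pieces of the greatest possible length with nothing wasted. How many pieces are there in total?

Piece length = gcd(621, 522, 81).
621 = 3^3 × 23
522 = 2 × 3^2 × 29
81 = 3^4
gcd(621, 522, 81) = 3^2 = 9.
Total pieces = 621/9 + 522/9 + 81/9 = 69 + 58 + 9 = 136.

136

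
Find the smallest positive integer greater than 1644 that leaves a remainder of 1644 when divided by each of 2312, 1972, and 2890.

336884

N − 1644 must be a common multiple of 2312, 1972, and 2890.
2312 = 2^3 × 17^2
1972 = 2^2 × 17 × 29
2890 = 2 × 5 × 17^2
LCM(2312, 1972, 2890) = 2^3 × 5 × 17^2 × 29 = 335240.
Smallest N > 1644 is LCM + 1644 = 335240 + 1644 = 336884.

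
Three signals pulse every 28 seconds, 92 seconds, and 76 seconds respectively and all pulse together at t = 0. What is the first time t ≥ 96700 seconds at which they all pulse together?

97888 seconds

Joint pulses occur at multiples of LCM(28, 92, 76).
28 = 2^2 × 7
92 = 2^2 × 23
76 = 2^2 × 19
LCM(28, 92, 76) = 2^2 × 7 × 19 × 23 = 12236.
Smallest multiple of 12236 that is ≥ 96700: ⌈96700/12236⌉ × 12236 = 8 × 12236 = 97888.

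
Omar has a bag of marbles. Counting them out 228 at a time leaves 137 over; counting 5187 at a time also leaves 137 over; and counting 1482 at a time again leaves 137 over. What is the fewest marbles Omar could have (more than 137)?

20885

N − 137 must be a common multiple of 228, 5187, and 1482.
228 = 2^2 × 3 × 19
5187 = 3 × 7 × 13 × 19
1482 = 2 × 3 × 13 × 19
LCM(228, 5187, 1482) = 2^2 × 3 × 7 × 13 × 19 = 20748.
Smallest N > 137 is LCM + 137 = 20748 + 137 = 20885.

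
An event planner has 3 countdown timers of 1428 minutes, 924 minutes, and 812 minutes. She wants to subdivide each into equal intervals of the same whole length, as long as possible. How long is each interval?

The interval must divide each timer length; the longest such is the gcd.
1428 = 2^2 × 3 × 7 × 17
924 = 2^2 × 3 × 7 × 11
812 = 2^2 × 7 × 29
gcd(1428, 924, 812) = 2^2 × 7 = 28.

28 minutes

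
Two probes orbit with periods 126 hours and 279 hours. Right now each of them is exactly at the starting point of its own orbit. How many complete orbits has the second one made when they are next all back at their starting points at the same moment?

14 orbits

They are all back at their starting positions together after one LCM of the periods.
126 = 2 × 3^2 × 7
279 = 3^2 × 31
LCM(126, 279) = 2 × 3^2 × 7 × 31 = 3906.
Orbits for period 279: 3906 / 279 = 14.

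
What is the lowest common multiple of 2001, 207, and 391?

2001 = 3 × 23 × 29
207 = 3^2 × 23
391 = 17 × 23
LCM(2001, 207, 391) = 3^2 × 17 × 23 × 29 = 102051.

102051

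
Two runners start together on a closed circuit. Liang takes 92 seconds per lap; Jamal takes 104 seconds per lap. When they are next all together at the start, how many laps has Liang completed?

The first common completion time is the LCM of the periods.
92 = 2^2 × 23
104 = 2^3 × 13
LCM(92, 104) = 2^3 × 13 × 23 = 2392.
Laps for period 92: 2392 / 92 = 26.

26 laps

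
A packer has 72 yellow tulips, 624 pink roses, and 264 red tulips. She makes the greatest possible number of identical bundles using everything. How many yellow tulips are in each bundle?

Number of bundles = gcd(72, 624, 264).
72 = 2^3 × 3^2
624 = 2^4 × 3 × 13
264 = 2^3 × 3 × 11
gcd(72, 624, 264) = 2^3 × 3 = 24.
yellow tulips per bundle = 72 / 24 = 3.

3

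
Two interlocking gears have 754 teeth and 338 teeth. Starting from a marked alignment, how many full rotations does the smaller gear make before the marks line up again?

29 rotations

The first common completion time is the LCM of the periods.
754 = 2 × 13 × 29
338 = 2 × 13^2
LCM(754, 338) = 2 × 13^2 × 29 = 9802.
Rotations for period 338: 9802 / 338 = 29.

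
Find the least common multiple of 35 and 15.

35 = 5 × 7
15 = 3 × 5
LCM(35, 15) = 3 × 5 × 7 = 105.

105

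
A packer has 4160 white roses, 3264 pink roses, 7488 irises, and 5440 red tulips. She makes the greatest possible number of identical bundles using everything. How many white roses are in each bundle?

Number of bundles = gcd(4160, 3264, 7488, 5440).
4160 = 2^6 × 5 × 13
3264 = 2^6 × 3 × 17
7488 = 2^6 × 3^2 × 13
5440 = 2^6 × 5 × 17
gcd(4160, 3264, 7488, 5440) = 2^6 = 64.
white roses per bundle = 4160 / 64 = 65.

65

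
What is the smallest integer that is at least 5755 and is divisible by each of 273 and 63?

The integer must be a common multiple of 273 and 63, so a multiple of their LCM.
273 = 3 × 7 × 13
63 = 3^2 × 7
LCM(273, 63) = 3^2 × 7 × 13 = 819.
Smallest multiple of 819 that is ≥ 5755: ⌈5755/819⌉ × 819 = 8 × 819 = 6552.

6552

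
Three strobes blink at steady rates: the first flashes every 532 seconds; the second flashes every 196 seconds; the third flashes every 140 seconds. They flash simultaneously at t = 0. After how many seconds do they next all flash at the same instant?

18620 seconds

We need the least common multiple of the intervals.
532 = 2^2 × 7 × 19
196 = 2^2 × 7^2
140 = 2^2 × 5 × 7
LCM(532, 196, 140) = 2^2 × 5 × 7^2 × 19 = 18620.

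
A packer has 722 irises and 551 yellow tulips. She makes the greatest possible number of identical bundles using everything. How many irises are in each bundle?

38

Number of bundles = gcd(722, 551).
722 = 2 × 19^2
551 = 19 × 29
gcd(722, 551) = 19.
irises per bundle = 722 / 19 = 38.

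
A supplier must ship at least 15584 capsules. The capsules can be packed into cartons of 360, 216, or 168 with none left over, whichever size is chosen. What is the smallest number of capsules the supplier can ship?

22680

The number of capsules must be a common multiple of 360, 216, and 168, so a multiple of their LCM.
360 = 2^3 × 3^2 × 5
216 = 2^3 × 3^3
168 = 2^3 × 3 × 7
LCM(360, 216, 168) = 2^3 × 3^3 × 5 × 7 = 7560.
Smallest multiple of 7560 that is ≥ 15584: ⌈15584/7560⌉ × 7560 = 3 × 7560 = 22680.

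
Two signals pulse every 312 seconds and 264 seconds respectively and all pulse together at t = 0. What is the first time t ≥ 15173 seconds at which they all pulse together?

Joint pulses occur at multiples of LCM(312, 264).
312 = 2^3 × 3 × 13
264 = 2^3 × 3 × 11
LCM(312, 264) = 2^3 × 3 × 11 × 13 = 3432.
Smallest multiple of 3432 that is ≥ 15173: ⌈15173/3432⌉ × 3432 = 5 × 3432 = 17160.

17160 seconds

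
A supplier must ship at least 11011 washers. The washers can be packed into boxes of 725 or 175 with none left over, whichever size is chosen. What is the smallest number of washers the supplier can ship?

15225

The number of washers must be a common multiple of 725 and 175, so a multiple of their LCM.
725 = 5^2 × 29
175 = 5^2 × 7
LCM(725, 175) = 5^2 × 7 × 29 = 5075.
Smallest multiple of 5075 that is ≥ 11011: ⌈11011/5075⌉ × 5075 = 3 × 5075 = 15225.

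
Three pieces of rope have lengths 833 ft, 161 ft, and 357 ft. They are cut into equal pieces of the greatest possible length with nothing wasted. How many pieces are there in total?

193

Piece length = gcd(833, 161, 357).
833 = 7^2 × 17
161 = 7 × 23
357 = 3 × 7 × 17
gcd(833, 161, 357) = 7.
Total pieces = 833/7 + 161/7 + 357/7 = 119 + 23 + 51 = 193.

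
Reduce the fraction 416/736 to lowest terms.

416 = 2^5 × 13
736 = 2^5 × 23
gcd(416, 736) = 2^5 = 32.
Divide numerator and denominator by 32: 416/736 = 13/23.

13/23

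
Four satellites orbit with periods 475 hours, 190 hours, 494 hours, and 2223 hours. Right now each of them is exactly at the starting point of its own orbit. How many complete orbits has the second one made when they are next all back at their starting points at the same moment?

The first common completion time is the LCM of the periods.
475 = 5^2 × 19
190 = 2 × 5 × 19
494 = 2 × 13 × 19
2223 = 3^2 × 13 × 19
LCM(475, 190, 494, 2223) = 2 × 3^2 × 5^2 × 13 × 19 = 111150.
Orbits for period 190: 111150 / 190 = 585.

585 orbits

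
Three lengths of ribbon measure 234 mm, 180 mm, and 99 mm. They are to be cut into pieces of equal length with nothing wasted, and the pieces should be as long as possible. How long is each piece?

9 mm

Each piece length must divide every original length, so the longest possible is gcd(234, 180, 99).
234 = 2 × 3^2 × 13
180 = 2^2 × 3^2 × 5
99 = 3^2 × 11
gcd(234, 180, 99) = 3^2 = 9.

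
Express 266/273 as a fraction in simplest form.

38/39

266 = 2 × 7 × 19
273 = 3 × 7 × 13
gcd(266, 273) = 7.
Divide numerator and denominator by 7: 266/273 = 38/39.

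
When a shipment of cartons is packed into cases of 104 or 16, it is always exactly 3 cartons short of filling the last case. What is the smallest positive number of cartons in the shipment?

Being 3 short of a full case of size k means N ≡ −3 (mod k), i.e. N + 3 is a multiple of each size.
104 = 2^3 × 13
16 = 2^4
LCM(104, 16) = 2^4 × 13 = 208.
Smallest positive N is 208 − 3 = 205.

205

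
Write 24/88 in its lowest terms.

24 = 2^3 × 3
88 = 2^3 × 11
gcd(24, 88) = 2^3 = 8.
Divide numerator and denominator by 8: 24/88 = 3/11.

3/11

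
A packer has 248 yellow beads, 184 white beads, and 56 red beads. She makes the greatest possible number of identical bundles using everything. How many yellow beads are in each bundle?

Number of bundles = gcd(248, 184, 56).
248 = 2^3 × 31
184 = 2^3 × 23
56 = 2^3 × 7
gcd(248, 184, 56) = 2^3 = 8.
yellow beads per bundle = 248 / 8 = 31.

31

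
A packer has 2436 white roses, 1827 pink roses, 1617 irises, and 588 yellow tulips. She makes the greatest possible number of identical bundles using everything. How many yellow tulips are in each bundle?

Number of bundles = gcd(2436, 1827, 1617, 588).
2436 = 2^2 × 3 × 7 × 29
1827 = 3^2 × 7 × 29
1617 = 3 × 7^2 × 11
588 = 2^2 × 3 × 7^2
gcd(2436, 1827, 1617, 588) = 3 × 7 = 21.
yellow tulips per bundle = 588 / 21 = 28.

28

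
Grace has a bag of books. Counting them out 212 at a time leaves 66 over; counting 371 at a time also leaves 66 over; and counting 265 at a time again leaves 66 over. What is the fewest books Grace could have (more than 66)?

7486

N − 66 must be a common multiple of 212, 371, and 265.
212 = 2^2 × 53
371 = 7 × 53
265 = 5 × 53
LCM(212, 371, 265) = 2^2 × 5 × 7 × 53 = 7420.
Smallest N > 66 is LCM + 66 = 7420 + 66 = 7486.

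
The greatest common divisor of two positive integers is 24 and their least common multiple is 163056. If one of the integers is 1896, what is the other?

2064

For two integers, gcd × lcm = product, so the other is (24 × 163056) / 1896 = 3913344 / 1896 = 2064.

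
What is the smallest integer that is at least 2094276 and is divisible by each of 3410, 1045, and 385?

The integer must be a common multiple of 3410, 1045, and 385, so a multiple of their LCM.
3410 = 2 × 5 × 11 × 31
1045 = 5 × 11 × 19
385 = 5 × 7 × 11
LCM(3410, 1045, 385) = 2 × 5 × 7 × 11 × 19 × 31 = 453530.
Smallest multiple of 453530 that is ≥ 2094276: ⌈2094276/453530⌉ × 453530 = 5 × 453530 = 2267650.

2267650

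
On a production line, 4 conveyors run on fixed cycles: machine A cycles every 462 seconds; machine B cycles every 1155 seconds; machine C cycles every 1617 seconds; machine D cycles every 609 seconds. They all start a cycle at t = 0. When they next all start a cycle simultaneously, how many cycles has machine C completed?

All finish a whole number of cycles simultaneously at t = LCM of the periods.
462 = 2 × 3 × 7 × 11
1155 = 3 × 5 × 7 × 11
1617 = 3 × 7^2 × 11
609 = 3 × 7 × 29
LCM(462, 1155, 1617, 609) = 2 × 3 × 5 × 7^2 × 11 × 29 = 468930.
Cycles for period 1617: 468930 / 1617 = 290.

290 cycles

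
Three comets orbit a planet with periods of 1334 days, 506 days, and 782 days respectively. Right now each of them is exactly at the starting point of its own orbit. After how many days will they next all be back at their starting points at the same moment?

They coincide at every common multiple of the periods; the first is the LCM.
1334 = 2 × 23 × 29
506 = 2 × 11 × 23
782 = 2 × 17 × 23
LCM(1334, 506, 782) = 2 × 11 × 17 × 23 × 29 = 249458.

249458 days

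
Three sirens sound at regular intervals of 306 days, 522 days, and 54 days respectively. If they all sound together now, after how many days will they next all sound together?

They coincide at every common multiple of the periods; the first is the LCM.
306 = 2 × 3^2 × 17
522 = 2 × 3^2 × 29
54 = 2 × 3^3
LCM(306, 522, 54) = 2 × 3^3 × 17 × 29 = 26622.

26622 days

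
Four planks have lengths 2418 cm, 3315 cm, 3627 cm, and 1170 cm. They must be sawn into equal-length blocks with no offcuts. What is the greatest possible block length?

This is the greatest common divisor of 2418, 3315, 3627, and 1170.
2418 = 2 × 3 × 13 × 31
3315 = 3 × 5 × 13 × 17
3627 = 3^2 × 13 × 31
1170 = 2 × 3^2 × 5 × 13
gcd(2418, 3315, 3627, 1170) = 3 × 13 = 39.

39 cm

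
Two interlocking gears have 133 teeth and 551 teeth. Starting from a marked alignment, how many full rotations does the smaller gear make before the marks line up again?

29 rotations

They are all back at their starting positions together after one LCM of the periods.
133 = 7 × 19
551 = 19 × 29
LCM(133, 551) = 7 × 19 × 29 = 3857.
Rotations for period 133: 3857 / 133 = 29.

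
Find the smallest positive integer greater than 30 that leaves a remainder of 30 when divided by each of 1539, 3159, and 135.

300135

N − 30 must be a common multiple of 1539, 3159, and 135.
1539 = 3^4 × 19
3159 = 3^5 × 13
135 = 3^3 × 5
LCM(1539, 3159, 135) = 3^5 × 5 × 13 × 19 = 300105.
Smallest N > 30 is LCM + 30 = 300105 + 30 = 300135.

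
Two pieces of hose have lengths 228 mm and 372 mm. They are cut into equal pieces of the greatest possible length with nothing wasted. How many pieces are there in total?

50

Piece length = gcd(228, 372).
228 = 2^2 × 3 × 19
372 = 2^2 × 3 × 31
gcd(228, 372) = 2^2 × 3 = 12.
Total pieces = 228/12 + 372/12 = 19 + 31 = 50.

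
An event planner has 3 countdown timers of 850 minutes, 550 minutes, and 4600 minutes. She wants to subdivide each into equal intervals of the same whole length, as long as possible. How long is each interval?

50 minutes

The interval must divide each timer length; the longest such is the gcd.
850 = 2 × 5^2 × 17
550 = 2 × 5^2 × 11
4600 = 2^3 × 5^2 × 23
gcd(850, 550, 4600) = 2 × 5^2 = 50.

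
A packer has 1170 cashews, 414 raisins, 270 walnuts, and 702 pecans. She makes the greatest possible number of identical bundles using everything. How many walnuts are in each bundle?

15

Number of bundles = gcd(1170, 414, 270, 702).
1170 = 2 × 3^2 × 5 × 13
414 = 2 × 3^2 × 23
270 = 2 × 3^3 × 5
702 = 2 × 3^3 × 13
gcd(1170, 414, 270, 702) = 2 × 3^2 = 18.
walnuts per bundle = 270 / 18 = 15.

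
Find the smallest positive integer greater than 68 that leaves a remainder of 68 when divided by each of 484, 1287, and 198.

56696

N − 68 must be a common multiple of 484, 1287, and 198.
484 = 2^2 × 11^2
1287 = 3^2 × 11 × 13
198 = 2 × 3^2 × 11
LCM(484, 1287, 198) = 2^2 × 3^2 × 11^2 × 13 = 56628.
Smallest N > 68 is LCM + 68 = 56628 + 68 = 56696.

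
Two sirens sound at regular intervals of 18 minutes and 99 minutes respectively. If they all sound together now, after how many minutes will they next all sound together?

198 minutes

We need the least common multiple of the intervals.
18 = 2 × 3^2
99 = 3^2 × 11
LCM(18, 99) = 2 × 3^2 × 11 = 198.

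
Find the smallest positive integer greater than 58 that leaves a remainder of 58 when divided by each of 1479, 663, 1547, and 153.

403825

N − 58 must be a common multiple of 1479, 663, 1547, and 153.
1479 = 3 × 17 × 29
663 = 3 × 13 × 17
1547 = 7 × 13 × 17
153 = 3^2 × 17
LCM(1479, 663, 1547, 153) = 3^2 × 7 × 13 × 17 × 29 = 403767.
Smallest N > 58 is LCM + 58 = 403767 + 58 = 403825.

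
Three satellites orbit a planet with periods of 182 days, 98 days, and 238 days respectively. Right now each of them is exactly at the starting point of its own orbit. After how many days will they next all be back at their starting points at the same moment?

They coincide at every common multiple of the periods; the first is the LCM.
182 = 2 × 7 × 13
98 = 2 × 7^2
238 = 2 × 7 × 17
LCM(182, 98, 238) = 2 × 7^2 × 13 × 17 = 21658.

21658 days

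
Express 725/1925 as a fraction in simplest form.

725 = 5^2 × 29
1925 = 5^2 × 7 × 11
gcd(725, 1925) = 5^2 = 25.
Divide numerator and denominator by 25: 725/1925 = 29/77.

29/77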